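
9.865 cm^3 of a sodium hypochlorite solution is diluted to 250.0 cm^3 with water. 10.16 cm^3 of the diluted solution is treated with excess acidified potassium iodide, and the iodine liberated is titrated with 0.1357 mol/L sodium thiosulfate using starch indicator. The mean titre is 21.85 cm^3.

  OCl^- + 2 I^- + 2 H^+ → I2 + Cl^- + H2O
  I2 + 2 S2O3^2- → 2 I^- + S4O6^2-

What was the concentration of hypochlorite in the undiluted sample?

n(S2O3^2-) = 0.02185 × 0.1357 = 2.965 × 10^-3 mol
n(I2) = n(S2O3^2-)/2 = 1.483 × 10^-3 mol
n(OCl^-) in the aliquot = 1.483 × 10^-3 mol (1:1 ratio)
[OCl^-]_dilute = 1.483 × 10^-3 / 0.01016 = 0.1459 mol/L
[OCl^-]_original = 0.1459 × 250.0/9.865 = 3.698 mol/L

3.698 mol/L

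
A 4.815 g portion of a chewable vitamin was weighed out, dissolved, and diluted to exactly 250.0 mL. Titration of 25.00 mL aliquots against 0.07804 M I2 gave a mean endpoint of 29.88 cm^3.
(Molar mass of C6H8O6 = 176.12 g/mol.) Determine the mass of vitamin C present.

C6H8O6 + I2 → C6H6O6 + 2 HI
n(I2) per titration = 0.02988 × 0.07804 = 2.332 × 10^-3 mol
n(C6H8O6) in each aliquot = 2.332 × 10^-3 mol (1:1 ratio)
n(C6H8O6) in the whole flask = 2.332 × 10^-3 × 250.0/25.00 = 0.02332 mol
mass of C6H8O6 = 0.02332 × 176.12 = 4.107 g

4.107 g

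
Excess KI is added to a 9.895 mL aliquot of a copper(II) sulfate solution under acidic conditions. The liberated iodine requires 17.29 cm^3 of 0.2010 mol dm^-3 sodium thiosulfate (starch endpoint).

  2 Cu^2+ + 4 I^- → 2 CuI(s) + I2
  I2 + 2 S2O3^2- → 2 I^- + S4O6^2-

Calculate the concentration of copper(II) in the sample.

0.3512 mol/L

n(S2O3^2-) = 0.01729 × 0.2010 = 3.475 × 10^-3 mol
n(I2) = n(S2O3^2-)/2 = 1.738 × 10^-3 mol
From the 2:1 ratio, n(Cu2+) in the aliquot = 2/1 × 1.738 × 10^-3 = 3.475 × 10^-3 mol
[Cu2+] = 3.475 × 10^-3 / 0.009895 = 0.3512 mol/L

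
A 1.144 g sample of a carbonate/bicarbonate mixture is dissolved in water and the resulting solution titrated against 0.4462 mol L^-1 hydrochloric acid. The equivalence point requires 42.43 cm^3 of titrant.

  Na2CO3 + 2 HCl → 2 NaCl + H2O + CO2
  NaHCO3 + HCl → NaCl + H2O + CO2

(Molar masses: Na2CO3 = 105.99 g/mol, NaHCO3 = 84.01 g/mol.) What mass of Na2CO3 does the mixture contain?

n(HCl) = 0.04243 × 0.4462 = 0.01893 mol
Let x = n(Na2CO3), y = n(NaHCO3).
Titrant: 2x + 1y = 0.01893;  mass: 105.99x + 84.01y = 1.144
Solving, x = 7.198 × 10^-3 mol, y = 4.536 × 10^-3 mol
mass of Na2CO3 = 7.198 × 10^-3 × 105.99 = 0.7629 g

0.7629 g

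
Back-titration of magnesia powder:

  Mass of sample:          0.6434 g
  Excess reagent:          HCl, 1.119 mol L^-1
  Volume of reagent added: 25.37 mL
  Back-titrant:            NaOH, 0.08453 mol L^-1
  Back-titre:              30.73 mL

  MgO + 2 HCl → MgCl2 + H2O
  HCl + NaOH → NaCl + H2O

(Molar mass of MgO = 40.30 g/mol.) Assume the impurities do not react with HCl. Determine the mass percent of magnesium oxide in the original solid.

80.77 %

n(HCl) added = 0.02537 × 1.119 = 0.02839 mol
n(NaOH) used in back-titration = 0.03073 × 0.08453 = 2.598 × 10^-3 mol
n(HCl) left over = 2.598 × 10^-3 mol (1:1 ratio)
n(HCl) consumed by analyte = 0.02839 − 2.598 × 10^-3 = 0.02579 mol
From the 1:2 ratio, n(MgO) = 1/2 × 0.02579 = 0.01290 mol
mass of MgO = 0.01290 × 40.30 = 0.5197 g
% MgO = 0.5197 / 0.6434 × 100 = 80.77 %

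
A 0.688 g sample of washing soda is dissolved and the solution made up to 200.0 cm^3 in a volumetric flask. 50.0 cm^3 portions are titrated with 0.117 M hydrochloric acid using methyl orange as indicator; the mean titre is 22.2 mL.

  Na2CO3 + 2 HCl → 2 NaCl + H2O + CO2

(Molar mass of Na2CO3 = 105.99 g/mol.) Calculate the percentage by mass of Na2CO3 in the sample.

80.0 %

n(HCl) per titration = 0.0222 × 0.117 = 2.60 × 10^-3 mol
From the 1:2 ratio, n(Na2CO3) in each aliquot = 1/2 × 2.60 × 10^-3 = 1.30 × 10^-3 mol
n(Na2CO3) in the whole flask = 1.30 × 10^-3 × 200.0/50.0 = 5.19 × 10^-3 mol
mass of Na2CO3 = 5.19 × 10^-3 × 105.99 = 0.551 g
% Na2CO3 = 0.551 / 0.688 × 100 = 80.0 %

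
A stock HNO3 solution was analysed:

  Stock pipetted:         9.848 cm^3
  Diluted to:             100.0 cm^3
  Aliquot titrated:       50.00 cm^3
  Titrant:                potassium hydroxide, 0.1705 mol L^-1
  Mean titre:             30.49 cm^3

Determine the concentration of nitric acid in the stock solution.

1.056 mol/L

HNO3 + KOH → KNO3 + H2O
n(KOH) = 0.03049 × 0.1705 = 5.199 × 10^-3 mol
n(HNO3) in the aliquot = 5.199 × 10^-3 mol (1:1 ratio)
[HNO3]_dilute = 5.199 × 10^-3 / 0.05000 = 0.1040 mol/L
Dilution factor = 100.0 / 9.848 = 10.15
[HNO3]_stock = 0.1040 × 10.15 = 1.056 mol/L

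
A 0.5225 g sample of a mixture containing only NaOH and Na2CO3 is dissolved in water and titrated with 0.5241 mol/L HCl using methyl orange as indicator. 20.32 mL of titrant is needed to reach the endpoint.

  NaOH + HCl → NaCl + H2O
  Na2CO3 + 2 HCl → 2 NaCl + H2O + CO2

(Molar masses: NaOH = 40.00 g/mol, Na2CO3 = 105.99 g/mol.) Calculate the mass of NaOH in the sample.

0.1289 g

n(HCl) = 0.02032 × 0.5241 = 0.01065 mol
Let x = n(NaOH), y = n(Na2CO3).
Titrant: 1x + 2y = 0.01065;  mass: 40.00x + 105.99y = 0.5225
Solving, x = 3.223 × 10^-3 mol, y = 3.713 × 10^-3 mol
mass of NaOH = 3.223 × 10^-3 × 40.00 = 0.1289 g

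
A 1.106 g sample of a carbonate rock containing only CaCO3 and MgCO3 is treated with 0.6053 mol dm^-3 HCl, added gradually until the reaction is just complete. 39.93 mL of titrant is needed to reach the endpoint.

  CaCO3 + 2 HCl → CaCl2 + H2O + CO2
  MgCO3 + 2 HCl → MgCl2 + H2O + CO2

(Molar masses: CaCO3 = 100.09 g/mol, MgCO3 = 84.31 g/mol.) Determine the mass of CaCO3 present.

0.5526 g

n(HCl) = 0.03993 × 0.6053 = 0.02417 mol
Let x = n(CaCO3), y = n(MgCO3).
Titrant: 2x + 2y = 0.02417;  mass: 100.09x + 84.31y = 1.106
Solving, x = 5.522 × 10^-3 mol, y = 6.563 × 10^-3 mol
mass of CaCO3 = 5.522 × 10^-3 × 100.09 = 0.5526 g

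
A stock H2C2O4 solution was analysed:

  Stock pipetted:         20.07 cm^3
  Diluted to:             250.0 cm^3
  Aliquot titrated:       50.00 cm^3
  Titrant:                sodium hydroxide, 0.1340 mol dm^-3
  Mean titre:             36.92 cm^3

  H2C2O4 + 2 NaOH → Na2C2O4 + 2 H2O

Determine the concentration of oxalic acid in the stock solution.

0.6163 mol/L

n(NaOH) = 0.03692 × 0.1340 = 4.947 × 10^-3 mol
From the 1:2 ratio, n(H2C2O4) in the aliquot = 1/2 × 4.947 × 10^-3 = 2.474 × 10^-3 mol
[H2C2O4]_dilute = 2.474 × 10^-3 / 0.05000 = 0.04947 mol/L
Dilution factor = 250.0 / 20.07 = 12.46
[H2C2O4]_stock = 0.04947 × 12.46 = 0.6163 mol/L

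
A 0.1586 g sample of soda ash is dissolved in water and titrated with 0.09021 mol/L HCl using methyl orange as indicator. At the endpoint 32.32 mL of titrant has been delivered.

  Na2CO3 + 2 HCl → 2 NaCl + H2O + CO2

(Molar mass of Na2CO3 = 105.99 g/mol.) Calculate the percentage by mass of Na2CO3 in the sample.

n(HCl) = 0.03232 L × 0.09021 mol/L = 2.916 × 10^-3 mol
From the 1:2 ratio, n(Na2CO3) = 1/2 × 2.916 × 10^-3 = 1.458 × 10^-3 mol
mass of Na2CO3 = 1.458 × 10^-3 × 105.99 g/mol = 0.1545 g
% Na2CO3 = 0.1545 / 0.1586 × 100 = 97.42 %

97.42 %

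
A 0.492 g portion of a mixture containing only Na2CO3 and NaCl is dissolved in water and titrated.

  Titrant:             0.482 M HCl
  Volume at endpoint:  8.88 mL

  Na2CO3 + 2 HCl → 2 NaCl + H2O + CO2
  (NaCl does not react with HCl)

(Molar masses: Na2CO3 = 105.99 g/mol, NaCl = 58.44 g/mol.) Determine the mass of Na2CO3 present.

n(HCl) = 0.00888 × 0.482 = 4.28 × 10^-3 mol
Let x = n(Na2CO3), y = n(NaCl).
Titrant: 2x = 4.28 × 10^-3;  mass: 105.99x + 58.44y = 0.492
Solving, x = 2.14 × 10^-3 mol, y = 4.54 × 10^-3 mol
mass of Na2CO3 = 2.14 × 10^-3 × 105.99 = 0.227 g

0.227 g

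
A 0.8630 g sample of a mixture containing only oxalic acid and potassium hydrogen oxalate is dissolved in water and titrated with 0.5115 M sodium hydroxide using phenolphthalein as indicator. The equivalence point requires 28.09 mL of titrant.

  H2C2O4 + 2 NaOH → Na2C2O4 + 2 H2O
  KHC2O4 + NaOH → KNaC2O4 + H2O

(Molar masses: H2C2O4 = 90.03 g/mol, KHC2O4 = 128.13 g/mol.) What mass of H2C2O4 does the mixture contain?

0.5297 g

n(NaOH) = 0.02809 × 0.5115 = 0.01437 mol
Let x = n(H2C2O4), y = n(KHC2O4).
Titrant: 2x + 1y = 0.01437;  mass: 90.03x + 128.13y = 0.8630
Solving, x = 5.883 × 10^-3 mol, y = 2.601 × 10^-3 mol
mass of H2C2O4 = 5.883 × 10^-3 × 90.03 = 0.5297 g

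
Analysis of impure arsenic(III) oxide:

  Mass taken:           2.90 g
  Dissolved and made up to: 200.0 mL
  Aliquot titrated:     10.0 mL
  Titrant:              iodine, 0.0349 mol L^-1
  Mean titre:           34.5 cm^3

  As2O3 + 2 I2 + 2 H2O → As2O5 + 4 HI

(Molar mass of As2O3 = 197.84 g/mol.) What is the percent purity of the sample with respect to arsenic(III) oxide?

82.1 %

n(I2) per titration = 0.0345 × 0.0349 = 1.20 × 10^-3 mol
From the 1:2 ratio, n(As2O3) in each aliquot = 1/2 × 1.20 × 10^-3 = 6.02 × 10^-4 mol
n(As2O3) in the whole flask = 6.02 × 10^-4 × 200.0/10.0 = 0.0120 mol
mass of As2O3 = 0.0120 × 197.84 = 2.38 g
% As2O3 = 2.38 / 2.90 × 100 = 82.1 %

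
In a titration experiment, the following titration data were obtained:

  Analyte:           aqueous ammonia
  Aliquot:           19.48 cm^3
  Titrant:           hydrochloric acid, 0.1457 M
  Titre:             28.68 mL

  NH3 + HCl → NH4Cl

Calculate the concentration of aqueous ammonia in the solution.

n(HCl) = 0.02868 L × 0.1457 mol/L = 4.179 × 10^-3 mol
n(NH3) = 4.179 × 10^-3 mol (1:1 mole ratio)
[NH3] = 4.179 × 10^-3 mol / 0.01948 L = 0.2145 mol/L

0.2145 M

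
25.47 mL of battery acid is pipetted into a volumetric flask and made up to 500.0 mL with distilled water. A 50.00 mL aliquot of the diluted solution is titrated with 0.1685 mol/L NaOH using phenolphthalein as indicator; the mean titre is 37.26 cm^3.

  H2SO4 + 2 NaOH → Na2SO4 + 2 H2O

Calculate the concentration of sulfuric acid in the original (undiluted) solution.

n(NaOH) = 0.03726 × 0.1685 = 6.278 × 10^-3 mol
From the 1:2 ratio, n(H2SO4) in the aliquot = 1/2 × 6.278 × 10^-3 = 3.139 × 10^-3 mol
[H2SO4]_dilute = 3.139 × 10^-3 / 0.05000 = 0.06278 mol/L
Dilution factor = 500.0 / 25.47 = 19.63
[H2SO4]_stock = 0.06278 × 19.63 = 1.232 mol/L

1.232 mol/L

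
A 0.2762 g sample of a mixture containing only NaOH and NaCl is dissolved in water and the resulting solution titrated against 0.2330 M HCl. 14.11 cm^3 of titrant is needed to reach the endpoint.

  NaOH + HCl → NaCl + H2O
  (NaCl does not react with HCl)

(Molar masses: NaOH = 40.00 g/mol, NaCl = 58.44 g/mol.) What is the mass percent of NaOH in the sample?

47.61 %

n(HCl) = 0.01411 × 0.2330 = 3.288 × 10^-3 mol
Let x = n(NaOH), y = n(NaCl).
Titrant: 1x = 3.288 × 10^-3;  mass: 40.00x + 58.44y = 0.2762
Solving, x = 3.288 × 10^-3 mol, y = 2.476 × 10^-3 mol
mass of NaOH = 3.288 × 10^-3 × 40.00 = 0.1315 g
% NaOH = 0.1315 / 0.2762 × 100 = 47.61 %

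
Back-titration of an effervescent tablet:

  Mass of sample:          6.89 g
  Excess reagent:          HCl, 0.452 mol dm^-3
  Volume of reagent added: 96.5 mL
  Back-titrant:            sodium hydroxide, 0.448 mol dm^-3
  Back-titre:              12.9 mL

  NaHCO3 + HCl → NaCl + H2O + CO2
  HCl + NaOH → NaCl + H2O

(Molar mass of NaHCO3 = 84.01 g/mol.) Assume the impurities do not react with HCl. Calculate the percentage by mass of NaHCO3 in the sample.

n(HCl) added = 0.0965 × 0.452 = 0.0436 mol
n(NaOH) used in back-titration = 0.0129 × 0.448 = 5.78 × 10^-3 mol
n(HCl) left over = 5.78 × 10^-3 mol (1:1 ratio)
n(HCl) consumed by analyte = 0.0436 − 5.78 × 10^-3 = 0.0378 mol
n(NaHCO3) = 0.0378 mol (1:1 ratio)
mass of NaHCO3 = 0.0378 × 84.01 = 3.18 g
% NaHCO3 = 3.18 / 6.89 × 100 = 46.1 %

46.1 %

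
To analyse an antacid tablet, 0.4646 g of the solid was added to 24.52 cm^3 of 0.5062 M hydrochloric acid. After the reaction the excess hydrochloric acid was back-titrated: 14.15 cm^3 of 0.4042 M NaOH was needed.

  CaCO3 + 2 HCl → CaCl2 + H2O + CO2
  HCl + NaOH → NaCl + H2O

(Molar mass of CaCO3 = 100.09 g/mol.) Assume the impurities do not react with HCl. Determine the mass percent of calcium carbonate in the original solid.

72.09 %

n(HCl) added = 0.02452 × 0.5062 = 0.01241 mol
n(NaOH) used in back-titration = 0.01415 × 0.4042 = 5.719 × 10^-3 mol
n(HCl) left over = 5.719 × 10^-3 mol (1:1 ratio)
n(HCl) consumed by analyte = 0.01241 − 5.719 × 10^-3 = 6.693 × 10^-3 mol
From the 1:2 ratio, n(CaCO3) = 1/2 × 6.693 × 10^-3 = 3.346 × 10^-3 mol
mass of CaCO3 = 3.346 × 10^-3 × 100.09 = 0.3349 g
% CaCO3 = 0.3349 / 0.4646 × 100 = 72.09 %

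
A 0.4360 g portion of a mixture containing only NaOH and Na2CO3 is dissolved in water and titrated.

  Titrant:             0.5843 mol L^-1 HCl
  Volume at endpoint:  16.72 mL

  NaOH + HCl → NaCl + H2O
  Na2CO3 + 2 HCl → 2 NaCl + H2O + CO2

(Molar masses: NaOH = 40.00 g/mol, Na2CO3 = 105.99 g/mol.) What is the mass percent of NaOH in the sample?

57.70 %

n(HCl) = 0.01672 × 0.5843 = 9.769 × 10^-3 mol
Let x = n(NaOH), y = n(Na2CO3).
Titrant: 1x + 2y = 9.769 × 10^-3;  mass: 40.00x + 105.99y = 0.4360
Solving, x = 6.290 × 10^-3 mol, y = 1.740 × 10^-3 mol
mass of NaOH = 6.290 × 10^-3 × 40.00 = 0.2516 g
% NaOH = 0.2516 / 0.4360 × 100 = 57.70 %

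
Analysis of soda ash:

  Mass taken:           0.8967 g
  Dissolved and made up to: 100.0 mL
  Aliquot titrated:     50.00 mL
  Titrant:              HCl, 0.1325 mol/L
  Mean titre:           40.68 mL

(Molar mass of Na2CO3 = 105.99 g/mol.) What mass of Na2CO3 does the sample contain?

0.5713 g

Na2CO3 + 2 HCl → 2 NaCl + H2O + CO2
n(HCl) per titration = 0.04068 × 0.1325 = 5.390 × 10^-3 mol
From the 1:2 ratio, n(Na2CO3) in each aliquot = 1/2 × 5.390 × 10^-3 = 2.695 × 10^-3 mol
n(Na2CO3) in the whole flask = 2.695 × 10^-3 × 100.0/50.00 = 5.390 × 10^-3 mol
mass of Na2CO3 = 5.390 × 10^-3 × 105.99 = 0.5713 g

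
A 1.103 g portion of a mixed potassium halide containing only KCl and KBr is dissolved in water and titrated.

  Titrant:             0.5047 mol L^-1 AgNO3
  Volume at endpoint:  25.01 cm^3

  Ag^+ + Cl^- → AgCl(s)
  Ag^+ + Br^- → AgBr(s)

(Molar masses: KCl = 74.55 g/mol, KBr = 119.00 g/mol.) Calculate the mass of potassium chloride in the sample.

0.6693 g

n(AgNO3) = 0.02501 × 0.5047 = 0.01262 mol
Let x = n(KCl), y = n(KBr).
Titrant: 1x + 1y = 0.01262;  mass: 74.55x + 119.00y = 1.103
Solving, x = 8.978 × 10^-3 mol, y = 3.644 × 10^-3 mol
mass of KCl = 8.978 × 10^-3 × 74.55 = 0.6693 g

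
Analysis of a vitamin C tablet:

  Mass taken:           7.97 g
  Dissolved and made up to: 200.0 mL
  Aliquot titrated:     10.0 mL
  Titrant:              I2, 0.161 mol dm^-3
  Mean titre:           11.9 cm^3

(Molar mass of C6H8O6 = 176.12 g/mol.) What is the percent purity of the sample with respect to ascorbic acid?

C6H8O6 + I2 → C6H6O6 + 2 HI
n(I2) per titration = 0.0119 × 0.161 = 1.92 × 10^-3 mol
n(C6H8O6) in each aliquot = 1.92 × 10^-3 mol (1:1 ratio)
n(C6H8O6) in the whole flask = 1.92 × 10^-3 × 200.0/10.0 = 0.0383 mol
mass of C6H8O6 = 0.0383 × 176.12 = 6.75 g
% C6H8O6 = 6.75 / 7.97 × 100 = 84.7 %

84.7 %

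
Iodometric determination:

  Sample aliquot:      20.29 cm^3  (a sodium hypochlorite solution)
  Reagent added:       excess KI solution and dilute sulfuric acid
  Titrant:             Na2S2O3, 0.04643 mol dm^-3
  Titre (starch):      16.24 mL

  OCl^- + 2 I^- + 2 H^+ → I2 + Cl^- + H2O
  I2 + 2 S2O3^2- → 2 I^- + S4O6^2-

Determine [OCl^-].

0.01858 mol/L

n(S2O3^2-) = 0.01624 × 0.04643 = 7.540 × 10^-4 mol
n(I2) = n(S2O3^2-)/2 = 3.770 × 10^-4 mol
n(OCl^-) in the aliquot = 3.770 × 10^-4 mol (1:1 ratio)
[OCl^-] = 3.770 × 10^-4 / 0.02029 = 0.01858 mol/L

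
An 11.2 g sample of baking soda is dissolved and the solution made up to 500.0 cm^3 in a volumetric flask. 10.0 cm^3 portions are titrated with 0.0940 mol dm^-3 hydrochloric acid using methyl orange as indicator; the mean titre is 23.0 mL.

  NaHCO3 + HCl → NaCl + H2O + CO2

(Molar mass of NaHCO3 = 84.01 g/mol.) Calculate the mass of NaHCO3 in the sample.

9.08 g

n(HCl) per titration = 0.0230 × 0.0940 = 2.16 × 10^-3 mol
n(NaHCO3) in each aliquot = 2.16 × 10^-3 mol (1:1 ratio)
n(NaHCO3) in the whole flask = 2.16 × 10^-3 × 500.0/10.0 = 0.108 mol
mass of NaHCO3 = 0.108 × 84.01 = 9.08 g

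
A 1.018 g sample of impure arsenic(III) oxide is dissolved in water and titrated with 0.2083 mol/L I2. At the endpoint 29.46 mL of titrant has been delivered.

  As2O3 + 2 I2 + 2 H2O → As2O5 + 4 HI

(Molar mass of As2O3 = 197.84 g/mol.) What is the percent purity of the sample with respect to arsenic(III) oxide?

59.63 %

n(I2) = 0.02946 L × 0.2083 mol/L = 6.137 × 10^-3 mol
From the 1:2 ratio, n(As2O3) = 1/2 × 6.137 × 10^-3 = 3.068 × 10^-3 mol
mass of As2O3 = 3.068 × 10^-3 × 197.84 g/mol = 0.6070 g
% As2O3 = 0.6070 / 1.018 × 100 = 59.63 %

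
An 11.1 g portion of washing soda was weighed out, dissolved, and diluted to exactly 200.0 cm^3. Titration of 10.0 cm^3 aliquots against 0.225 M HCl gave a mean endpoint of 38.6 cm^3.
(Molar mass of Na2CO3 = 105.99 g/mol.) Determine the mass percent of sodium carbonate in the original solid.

82.9 %

Na2CO3 + 2 HCl → 2 NaCl + H2O + CO2
n(HCl) per titration = 0.0386 × 0.225 = 8.69 × 10^-3 mol
From the 1:2 ratio, n(Na2CO3) in each aliquot = 1/2 × 8.69 × 10^-3 = 4.34 × 10^-3 mol
n(Na2CO3) in the whole flask = 4.34 × 10^-3 × 200.0/10.0 = 0.0868 mol
mass of Na2CO3 = 0.0868 × 105.99 = 9.21 g
% Na2CO3 = 9.21 / 11.1 × 100 = 82.9 %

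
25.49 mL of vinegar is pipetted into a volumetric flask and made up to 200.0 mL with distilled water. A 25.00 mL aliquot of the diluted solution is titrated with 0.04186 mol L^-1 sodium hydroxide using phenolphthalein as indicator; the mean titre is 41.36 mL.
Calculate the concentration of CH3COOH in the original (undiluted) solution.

CH3COOH + NaOH → CH3COONa + H2O
n(NaOH) = 0.04136 × 0.04186 = 1.731 × 10^-3 mol
n(CH3COOH) in the aliquot = 1.731 × 10^-3 mol (1:1 ratio)
[CH3COOH]_dilute = 1.731 × 10^-3 / 0.02500 = 0.06925 mol/L
Dilution factor = 200.0 / 25.49 = 7.846
[CH3COOH]_stock = 0.06925 × 7.846 = 0.5434 mol/L

0.5434 mol/L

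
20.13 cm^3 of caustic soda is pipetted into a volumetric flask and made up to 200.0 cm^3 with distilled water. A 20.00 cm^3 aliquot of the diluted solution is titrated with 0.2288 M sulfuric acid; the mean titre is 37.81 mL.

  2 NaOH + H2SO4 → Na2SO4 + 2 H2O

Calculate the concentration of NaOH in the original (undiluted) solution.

8.595 M

n(H2SO4) = 0.03781 × 0.2288 = 8.651 × 10^-3 mol
From the 2:1 ratio, n(NaOH) in the aliquot = 2/1 × 8.651 × 10^-3 = 0.01730 mol
[NaOH]_dilute = 0.01730 / 0.02000 = 0.8651 mol/L
Dilution factor = 200.0 / 20.13 = 9.935
[NaOH]_stock = 0.8651 × 9.935 = 8.595 mol/L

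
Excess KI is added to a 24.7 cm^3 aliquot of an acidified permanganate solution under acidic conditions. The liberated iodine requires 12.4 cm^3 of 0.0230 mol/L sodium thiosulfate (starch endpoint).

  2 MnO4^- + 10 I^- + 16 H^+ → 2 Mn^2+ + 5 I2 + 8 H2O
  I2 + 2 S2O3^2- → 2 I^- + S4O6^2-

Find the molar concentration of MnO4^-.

n(S2O3^2-) = 0.0124 × 0.0230 = 2.85 × 10^-4 mol
n(I2) = n(S2O3^2-)/2 = 1.43 × 10^-4 mol
From the 2:5 ratio, n(MnO4^-) in the aliquot = 2/5 × 1.43 × 10^-4 = 5.70 × 10^-5 mol
[MnO4^-] = 5.70 × 10^-5 / 0.0247 = 0.00231 mol/L

0.00231 mol/L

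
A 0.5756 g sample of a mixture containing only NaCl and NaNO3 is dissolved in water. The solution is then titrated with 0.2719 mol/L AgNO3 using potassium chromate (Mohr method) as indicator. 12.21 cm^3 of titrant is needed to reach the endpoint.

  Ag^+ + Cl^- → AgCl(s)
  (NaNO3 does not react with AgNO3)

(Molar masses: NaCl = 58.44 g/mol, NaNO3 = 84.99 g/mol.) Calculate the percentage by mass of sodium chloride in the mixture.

33.71 %

n(AgNO3) = 0.01221 × 0.2719 = 3.320 × 10^-3 mol
Let x = n(NaCl), y = n(NaNO3).
Titrant: 1x = 3.320 × 10^-3;  mass: 58.44x + 84.99y = 0.5756
Solving, x = 3.320 × 10^-3 mol, y = 4.490 × 10^-3 mol
mass of NaCl = 3.320 × 10^-3 × 58.44 = 0.1940 g
% NaCl = 0.1940 / 0.5756 × 100 = 33.71 %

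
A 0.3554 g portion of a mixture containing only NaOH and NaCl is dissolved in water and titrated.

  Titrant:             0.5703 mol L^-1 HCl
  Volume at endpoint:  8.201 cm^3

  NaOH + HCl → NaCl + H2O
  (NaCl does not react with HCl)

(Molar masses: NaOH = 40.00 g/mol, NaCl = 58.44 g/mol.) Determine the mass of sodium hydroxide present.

0.1871 g

n(HCl) = 0.008201 × 0.5703 = 4.677 × 10^-3 mol
Let x = n(NaOH), y = n(NaCl).
Titrant: 1x = 4.677 × 10^-3;  mass: 40.00x + 58.44y = 0.3554
Solving, x = 4.677 × 10^-3 mol, y = 2.880 × 10^-3 mol
mass of NaOH = 4.677 × 10^-3 × 40.00 = 0.1871 g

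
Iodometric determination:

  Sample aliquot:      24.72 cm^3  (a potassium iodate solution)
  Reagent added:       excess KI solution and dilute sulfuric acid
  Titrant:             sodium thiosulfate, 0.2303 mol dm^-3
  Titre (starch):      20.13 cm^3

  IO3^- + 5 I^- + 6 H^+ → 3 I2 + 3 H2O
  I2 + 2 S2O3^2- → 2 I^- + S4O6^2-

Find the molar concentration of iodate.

n(S2O3^2-) = 0.02013 × 0.2303 = 4.636 × 10^-3 mol
n(I2) = n(S2O3^2-)/2 = 2.318 × 10^-3 mol
From the 1:3 ratio, n(IO3^-) in the aliquot = 1/3 × 2.318 × 10^-3 = 7.727 × 10^-4 mol
[IO3^-] = 7.727 × 10^-4 / 0.02472 = 0.03126 mol/L

0.03126 mol/L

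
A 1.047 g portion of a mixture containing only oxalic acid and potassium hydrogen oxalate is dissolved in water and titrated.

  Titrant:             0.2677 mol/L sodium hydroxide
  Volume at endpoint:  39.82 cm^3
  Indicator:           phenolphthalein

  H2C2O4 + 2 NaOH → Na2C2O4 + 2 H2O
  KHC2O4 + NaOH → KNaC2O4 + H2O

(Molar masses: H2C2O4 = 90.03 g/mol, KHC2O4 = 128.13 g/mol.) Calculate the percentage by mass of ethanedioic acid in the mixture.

n(NaOH) = 0.03982 × 0.2677 = 0.01066 mol
Let x = n(H2C2O4), y = n(KHC2O4).
Titrant: 2x + 1y = 0.01066;  mass: 90.03x + 128.13y = 1.047
Solving, x = 1.918 × 10^-3 mol, y = 6.824 × 10^-3 mol
mass of H2C2O4 = 1.918 × 10^-3 × 90.03 = 0.1727 g
% H2C2O4 = 0.1727 / 1.047 × 100 = 16.49 %

16.49 %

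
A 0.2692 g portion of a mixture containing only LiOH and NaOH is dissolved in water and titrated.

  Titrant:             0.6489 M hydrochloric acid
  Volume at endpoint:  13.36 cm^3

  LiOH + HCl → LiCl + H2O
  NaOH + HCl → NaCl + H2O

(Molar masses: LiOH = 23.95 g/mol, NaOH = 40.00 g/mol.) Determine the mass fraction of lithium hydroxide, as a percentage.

43.00 %

n(HCl) = 0.01336 × 0.6489 = 8.669 × 10^-3 mol
Let x = n(LiOH), y = n(NaOH).
Titrant: 1x + 1y = 8.669 × 10^-3;  mass: 23.95x + 40.00y = 0.2692
Solving, x = 4.833 × 10^-3 mol, y = 3.836 × 10^-3 mol
mass of LiOH = 4.833 × 10^-3 × 23.95 = 0.1158 g
% LiOH = 0.1158 / 0.2692 × 100 = 43.00 %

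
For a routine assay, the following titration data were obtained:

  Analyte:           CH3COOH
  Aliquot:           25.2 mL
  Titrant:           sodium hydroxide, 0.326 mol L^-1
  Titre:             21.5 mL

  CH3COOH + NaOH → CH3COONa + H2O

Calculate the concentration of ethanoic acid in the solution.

n(NaOH) = 0.0215 L × 0.326 mol/L = 7.01 × 10^-3 mol
n(CH3COOH) = 7.01 × 10^-3 mol (1:1 mole ratio)
[CH3COOH] = 7.01 × 10^-3 mol / 0.0252 L = 0.278 mol/L

0.278 mol/L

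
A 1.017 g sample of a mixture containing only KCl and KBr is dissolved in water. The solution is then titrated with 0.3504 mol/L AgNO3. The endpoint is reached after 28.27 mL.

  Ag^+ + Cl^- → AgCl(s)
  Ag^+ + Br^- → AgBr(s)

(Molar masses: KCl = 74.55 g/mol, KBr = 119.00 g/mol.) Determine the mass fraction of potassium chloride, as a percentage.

n(AgNO3) = 0.02827 × 0.3504 = 9.906 × 10^-3 mol
Let x = n(KCl), y = n(KBr).
Titrant: 1x + 1y = 9.906 × 10^-3;  mass: 74.55x + 119.00y = 1.017
Solving, x = 3.640 × 10^-3 mol, y = 6.266 × 10^-3 mol
mass of KCl = 3.640 × 10^-3 × 74.55 = 0.2714 g
% KCl = 0.2714 / 1.017 × 100 = 26.68 %

26.68 %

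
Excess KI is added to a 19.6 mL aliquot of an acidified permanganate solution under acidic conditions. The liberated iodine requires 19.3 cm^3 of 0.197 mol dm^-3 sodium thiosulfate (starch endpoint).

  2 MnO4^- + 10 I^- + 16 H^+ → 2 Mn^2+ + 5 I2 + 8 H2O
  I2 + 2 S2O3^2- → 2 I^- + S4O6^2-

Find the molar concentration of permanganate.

0.0388 mol/L

n(S2O3^2-) = 0.0193 × 0.197 = 3.80 × 10^-3 mol
n(I2) = n(S2O3^2-)/2 = 1.90 × 10^-3 mol
From the 2:5 ratio, n(MnO4^-) in the aliquot = 2/5 × 1.90 × 10^-3 = 7.60 × 10^-4 mol
[MnO4^-] = 7.60 × 10^-4 / 0.0196 = 0.0388 mol/L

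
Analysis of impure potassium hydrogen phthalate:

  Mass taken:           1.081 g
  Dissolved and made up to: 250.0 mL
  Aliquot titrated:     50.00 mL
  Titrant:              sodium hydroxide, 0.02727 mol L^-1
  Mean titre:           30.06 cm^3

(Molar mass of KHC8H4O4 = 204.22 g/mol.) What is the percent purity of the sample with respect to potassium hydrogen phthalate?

77.43 %

KHC8H4O4 + NaOH → KNaC8H4O4 + H2O
n(NaOH) per titration = 0.03006 × 0.02727 = 8.197 × 10^-4 mol
n(KHC8H4O4) in each aliquot = 8.197 × 10^-4 mol (1:1 ratio)
n(KHC8H4O4) in the whole flask = 8.197 × 10^-4 × 250.0/50.00 = 4.099 × 10^-3 mol
mass of KHC8H4O4 = 4.099 × 10^-3 × 204.22 = 0.8370 g
% KHC8H4O4 = 0.8370 / 1.081 × 100 = 77.43 %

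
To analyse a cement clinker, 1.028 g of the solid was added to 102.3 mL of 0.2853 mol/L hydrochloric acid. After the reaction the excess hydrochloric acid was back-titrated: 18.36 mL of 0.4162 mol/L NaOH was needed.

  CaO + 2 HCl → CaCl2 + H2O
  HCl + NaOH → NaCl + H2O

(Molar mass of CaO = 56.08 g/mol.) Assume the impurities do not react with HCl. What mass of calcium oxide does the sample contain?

0.6041 g

n(HCl) added = 0.1023 × 0.2853 = 0.02919 mol
n(NaOH) used in back-titration = 0.01836 × 0.4162 = 7.641 × 10^-3 mol
n(HCl) left over = 7.641 × 10^-3 mol (1:1 ratio)
n(HCl) consumed by analyte = 0.02919 − 7.641 × 10^-3 = 0.02154 mol
From the 1:2 ratio, n(CaO) = 1/2 × 0.02154 = 0.01077 mol
mass of CaO = 0.01077 × 56.08 = 0.6041 g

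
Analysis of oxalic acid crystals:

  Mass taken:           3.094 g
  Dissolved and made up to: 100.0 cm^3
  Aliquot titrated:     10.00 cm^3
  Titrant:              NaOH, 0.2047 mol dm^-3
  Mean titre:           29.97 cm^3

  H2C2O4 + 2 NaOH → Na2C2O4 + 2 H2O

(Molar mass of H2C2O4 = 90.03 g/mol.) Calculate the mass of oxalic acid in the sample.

n(NaOH) per titration = 0.02997 × 0.2047 = 6.135 × 10^-3 mol
From the 1:2 ratio, n(H2C2O4) in each aliquot = 1/2 × 6.135 × 10^-3 = 3.067 × 10^-3 mol
n(H2C2O4) in the whole flask = 3.067 × 10^-3 × 100.0/10.00 = 0.03067 mol
mass of H2C2O4 = 0.03067 × 90.03 = 2.762 g

2.762 g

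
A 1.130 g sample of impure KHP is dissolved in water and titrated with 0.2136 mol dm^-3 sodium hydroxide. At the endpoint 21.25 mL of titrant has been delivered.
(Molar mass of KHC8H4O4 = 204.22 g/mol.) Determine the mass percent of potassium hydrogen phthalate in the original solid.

KHC8H4O4 + NaOH → KNaC8H4O4 + H2O
n(NaOH) = 0.02125 L × 0.2136 mol/L = 4.539 × 10^-3 mol
n(KHC8H4O4) = 4.539 × 10^-3 mol (1:1 ratio)
mass of KHC8H4O4 = 4.539 × 10^-3 × 204.22 g/mol = 0.9270 g
% KHC8H4O4 = 0.9270 / 1.130 × 100 = 82.03 %

82.03 %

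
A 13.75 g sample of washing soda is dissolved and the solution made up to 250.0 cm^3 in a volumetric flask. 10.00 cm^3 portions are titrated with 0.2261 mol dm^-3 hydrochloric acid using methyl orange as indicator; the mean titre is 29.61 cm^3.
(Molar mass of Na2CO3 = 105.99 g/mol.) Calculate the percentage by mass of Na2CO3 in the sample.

Na2CO3 + 2 HCl → 2 NaCl + H2O + CO2
n(HCl) per titration = 0.02961 × 0.2261 = 6.695 × 10^-3 mol
From the 1:2 ratio, n(Na2CO3) in each aliquot = 1/2 × 6.695 × 10^-3 = 3.347 × 10^-3 mol
n(Na2CO3) in the whole flask = 3.347 × 10^-3 × 250.0/10.00 = 0.08369 mol
mass of Na2CO3 = 0.08369 × 105.99 = 8.870 g
% Na2CO3 = 8.870 / 13.75 × 100 = 64.51 %

64.51 %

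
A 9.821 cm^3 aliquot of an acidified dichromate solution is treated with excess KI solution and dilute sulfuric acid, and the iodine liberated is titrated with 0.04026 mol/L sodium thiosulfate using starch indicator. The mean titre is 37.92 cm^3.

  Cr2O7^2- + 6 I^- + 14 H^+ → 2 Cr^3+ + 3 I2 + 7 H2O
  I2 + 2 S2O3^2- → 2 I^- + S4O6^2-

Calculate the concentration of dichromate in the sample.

0.02591 mol/L

n(S2O3^2-) = 0.03792 × 0.04026 = 1.527 × 10^-3 mol
n(I2) = n(S2O3^2-)/2 = 7.633 × 10^-4 mol
From the 1:3 ratio, n(Cr2O7^2-) in the aliquot = 1/3 × 7.633 × 10^-4 = 2.544 × 10^-4 mol
[Cr2O7^2-] = 2.544 × 10^-4 / 0.009821 = 0.02591 mol/L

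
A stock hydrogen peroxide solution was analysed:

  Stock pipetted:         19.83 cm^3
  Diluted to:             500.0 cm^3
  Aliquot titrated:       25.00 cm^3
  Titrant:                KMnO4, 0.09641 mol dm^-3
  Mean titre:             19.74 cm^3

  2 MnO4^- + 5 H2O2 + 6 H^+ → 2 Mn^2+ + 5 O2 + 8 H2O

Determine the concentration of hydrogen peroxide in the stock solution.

n(KMnO4) = 0.01974 × 0.09641 = 1.903 × 10^-3 mol
From the 5:2 ratio, n(H2O2) in the aliquot = 5/2 × 1.903 × 10^-3 = 4.758 × 10^-3 mol
[H2O2]_dilute = 4.758 × 10^-3 / 0.02500 = 0.1903 mol/L
Dilution factor = 500.0 / 19.83 = 25.21
[H2O2]_stock = 0.1903 × 25.21 = 4.799 mol/L

4.799 mol/L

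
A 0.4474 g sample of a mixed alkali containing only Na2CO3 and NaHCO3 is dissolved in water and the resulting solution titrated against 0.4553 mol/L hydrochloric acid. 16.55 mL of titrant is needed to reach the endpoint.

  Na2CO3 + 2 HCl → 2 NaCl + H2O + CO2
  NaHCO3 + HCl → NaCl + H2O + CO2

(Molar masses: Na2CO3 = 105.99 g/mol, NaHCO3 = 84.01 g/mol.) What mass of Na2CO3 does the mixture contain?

0.3172 g

n(HCl) = 0.01655 × 0.4553 = 7.535 × 10^-3 mol
Let x = n(Na2CO3), y = n(NaHCO3).
Titrant: 2x + 1y = 7.535 × 10^-3;  mass: 105.99x + 84.01y = 0.4474
Solving, x = 2.993 × 10^-3 mol, y = 1.550 × 10^-3 mol
mass of Na2CO3 = 2.993 × 10^-3 × 105.99 = 0.3172 g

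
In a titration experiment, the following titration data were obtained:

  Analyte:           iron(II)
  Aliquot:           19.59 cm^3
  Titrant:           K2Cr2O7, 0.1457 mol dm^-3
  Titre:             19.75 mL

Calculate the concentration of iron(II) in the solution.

0.8813 mol/L

Cr2O7^2- + 6 Fe^2+ + 14 H^+ → 2 Cr^3+ + 6 Fe^3+ + 7 H2O
n(K2Cr2O7) = 0.01975 L × 0.1457 mol/L = 2.878 × 10^-3 mol
From the 6:1 mole ratio, n(Fe2+) = 6/1 × 2.878 × 10^-3 = 0.01727 mol
[Fe2+] = 0.01727 mol / 0.01959 L = 0.8813 mol/L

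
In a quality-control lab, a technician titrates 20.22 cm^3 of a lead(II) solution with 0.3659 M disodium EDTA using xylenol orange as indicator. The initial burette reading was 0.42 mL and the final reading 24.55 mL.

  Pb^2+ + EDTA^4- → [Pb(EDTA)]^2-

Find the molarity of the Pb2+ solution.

0.4367 M

n(EDTA) = 0.02413 L × 0.3659 mol/L = 8.829 × 10^-3 mol
n(Pb2+) = 8.829 × 10^-3 mol (1:1 mole ratio)
[Pb2+] = 8.829 × 10^-3 mol / 0.02022 L = 0.4367 mol/L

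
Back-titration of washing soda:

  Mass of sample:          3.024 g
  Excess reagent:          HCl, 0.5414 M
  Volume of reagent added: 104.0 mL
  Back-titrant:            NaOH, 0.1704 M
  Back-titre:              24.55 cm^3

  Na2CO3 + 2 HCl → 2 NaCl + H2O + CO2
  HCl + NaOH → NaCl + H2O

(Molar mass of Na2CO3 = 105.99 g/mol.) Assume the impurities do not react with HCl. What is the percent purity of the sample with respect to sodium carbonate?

91.34 %

n(HCl) added = 0.1040 × 0.5414 = 0.05631 mol
n(NaOH) used in back-titration = 0.02455 × 0.1704 = 4.183 × 10^-3 mol
n(HCl) left over = 4.183 × 10^-3 mol (1:1 ratio)
n(HCl) consumed by analyte = 0.05631 − 4.183 × 10^-3 = 0.05212 mol
From the 1:2 ratio, n(Na2CO3) = 1/2 × 0.05212 = 0.02606 mol
mass of Na2CO3 = 0.02606 × 105.99 = 2.762 g
% Na2CO3 = 2.762 / 3.024 × 100 = 91.34 %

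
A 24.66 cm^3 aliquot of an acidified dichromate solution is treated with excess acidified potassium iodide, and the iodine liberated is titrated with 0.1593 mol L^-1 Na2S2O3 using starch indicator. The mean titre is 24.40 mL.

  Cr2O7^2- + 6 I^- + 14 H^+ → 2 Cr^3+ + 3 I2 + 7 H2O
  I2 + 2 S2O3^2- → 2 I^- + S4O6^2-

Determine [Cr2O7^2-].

0.02627 mol/L

n(S2O3^2-) = 0.02440 × 0.1593 = 3.887 × 10^-3 mol
n(I2) = n(S2O3^2-)/2 = 1.943 × 10^-3 mol
From the 1:3 ratio, n(Cr2O7^2-) in the aliquot = 1/3 × 1.943 × 10^-3 = 6.478 × 10^-4 mol
[Cr2O7^2-] = 6.478 × 10^-4 / 0.02466 = 0.02627 mol/L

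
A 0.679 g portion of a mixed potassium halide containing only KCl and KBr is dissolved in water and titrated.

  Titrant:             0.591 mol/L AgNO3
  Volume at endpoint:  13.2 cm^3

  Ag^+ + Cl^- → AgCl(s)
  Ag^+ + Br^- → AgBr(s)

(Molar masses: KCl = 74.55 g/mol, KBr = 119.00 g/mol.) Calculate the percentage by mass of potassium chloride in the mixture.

n(AgNO3) = 0.0132 × 0.591 = 7.80 × 10^-3 mol
Let x = n(KCl), y = n(KBr).
Titrant: 1x + 1y = 7.80 × 10^-3;  mass: 74.55x + 119.00y = 0.679
Solving, x = 5.61 × 10^-3 mol, y = 2.19 × 10^-3 mol
mass of KCl = 5.61 × 10^-3 × 74.55 = 0.418 g
% KCl = 0.418 / 0.679 × 100 = 61.6 %

61.6 %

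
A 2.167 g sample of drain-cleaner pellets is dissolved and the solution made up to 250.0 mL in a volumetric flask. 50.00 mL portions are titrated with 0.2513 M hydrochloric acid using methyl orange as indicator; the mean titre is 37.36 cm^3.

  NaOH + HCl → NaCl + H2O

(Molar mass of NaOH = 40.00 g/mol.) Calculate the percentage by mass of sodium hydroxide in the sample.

n(HCl) per titration = 0.03736 × 0.2513 = 9.389 × 10^-3 mol
n(NaOH) in each aliquot = 9.389 × 10^-3 mol (1:1 ratio)
n(NaOH) in the whole flask = 9.389 × 10^-3 × 250.0/50.00 = 0.04694 mol
mass of NaOH = 0.04694 × 40.00 = 1.878 g
% NaOH = 1.878 / 2.167 × 100 = 86.65 %

86.65 %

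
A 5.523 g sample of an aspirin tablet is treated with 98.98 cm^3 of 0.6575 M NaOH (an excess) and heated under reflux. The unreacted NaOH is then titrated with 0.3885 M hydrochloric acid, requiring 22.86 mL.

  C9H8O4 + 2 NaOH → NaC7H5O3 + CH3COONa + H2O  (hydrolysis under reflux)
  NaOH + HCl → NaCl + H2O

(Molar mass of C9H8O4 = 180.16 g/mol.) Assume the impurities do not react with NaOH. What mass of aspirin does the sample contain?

n(NaOH) added = 0.09898 × 0.6575 = 0.06508 mol
n(HCl) used in back-titration = 0.02286 × 0.3885 = 8.881 × 10^-3 mol
n(NaOH) left over = 8.881 × 10^-3 mol (1:1 ratio)
n(NaOH) consumed by analyte = 0.06508 − 8.881 × 10^-3 = 0.05620 mol
From the 1:2 ratio, n(C9H8O4) = 1/2 × 0.05620 = 0.02810 mol
mass of C9H8O4 = 0.02810 × 180.16 = 5.062 g

5.062 g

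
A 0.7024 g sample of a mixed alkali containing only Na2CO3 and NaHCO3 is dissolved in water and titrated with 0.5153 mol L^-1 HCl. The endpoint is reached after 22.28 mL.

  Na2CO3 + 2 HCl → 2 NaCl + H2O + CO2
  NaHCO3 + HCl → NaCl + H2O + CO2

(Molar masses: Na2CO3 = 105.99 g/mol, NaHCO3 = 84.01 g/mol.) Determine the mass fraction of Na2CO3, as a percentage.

63.76 %

n(HCl) = 0.02228 × 0.5153 = 0.01148 mol
Let x = n(Na2CO3), y = n(NaHCO3).
Titrant: 2x + 1y = 0.01148;  mass: 105.99x + 84.01y = 0.7024
Solving, x = 4.226 × 10^-3 mol, y = 3.030 × 10^-3 mol
mass of Na2CO3 = 4.226 × 10^-3 × 105.99 = 0.4479 g
% Na2CO3 = 0.4479 / 0.7024 × 100 = 63.76 %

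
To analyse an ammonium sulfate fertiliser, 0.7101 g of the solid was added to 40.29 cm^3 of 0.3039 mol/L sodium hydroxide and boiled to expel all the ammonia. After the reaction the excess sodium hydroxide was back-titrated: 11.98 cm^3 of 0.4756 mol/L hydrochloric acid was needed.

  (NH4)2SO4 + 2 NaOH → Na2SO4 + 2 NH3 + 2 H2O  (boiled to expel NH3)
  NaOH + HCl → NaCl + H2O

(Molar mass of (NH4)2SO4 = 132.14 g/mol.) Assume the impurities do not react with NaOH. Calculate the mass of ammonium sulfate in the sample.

0.4325 g

n(NaOH) added = 0.04029 × 0.3039 = 0.01224 mol
n(HCl) used in back-titration = 0.01198 × 0.4756 = 5.698 × 10^-3 mol
n(NaOH) left over = 5.698 × 10^-3 mol (1:1 ratio)
n(NaOH) consumed by analyte = 0.01224 − 5.698 × 10^-3 = 6.546 × 10^-3 mol
From the 1:2 ratio, n((NH4)2SO4) = 1/2 × 6.546 × 10^-3 = 3.273 × 10^-3 mol
mass of (NH4)2SO4 = 3.273 × 10^-3 × 132.14 = 0.4325 g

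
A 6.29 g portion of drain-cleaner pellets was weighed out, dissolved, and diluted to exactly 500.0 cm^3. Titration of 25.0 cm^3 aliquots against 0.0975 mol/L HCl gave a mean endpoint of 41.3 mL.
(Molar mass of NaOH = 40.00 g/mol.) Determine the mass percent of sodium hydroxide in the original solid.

NaOH + HCl → NaCl + H2O
n(HCl) per titration = 0.0413 × 0.0975 = 4.03 × 10^-3 mol
n(NaOH) in each aliquot = 4.03 × 10^-3 mol (1:1 ratio)
n(NaOH) in the whole flask = 4.03 × 10^-3 × 500.0/25.0 = 0.0805 mol
mass of NaOH = 0.0805 × 40.00 = 3.22 g
% NaOH = 3.22 / 6.29 × 100 = 51.2 %

51.2 %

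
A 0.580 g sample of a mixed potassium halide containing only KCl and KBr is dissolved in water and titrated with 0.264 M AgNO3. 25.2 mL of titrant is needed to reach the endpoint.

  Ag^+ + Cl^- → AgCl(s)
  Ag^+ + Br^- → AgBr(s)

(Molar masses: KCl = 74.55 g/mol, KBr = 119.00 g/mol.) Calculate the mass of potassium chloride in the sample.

n(AgNO3) = 0.0252 × 0.264 = 6.65 × 10^-3 mol
Let x = n(KCl), y = n(KBr).
Titrant: 1x + 1y = 6.65 × 10^-3;  mass: 74.55x + 119.00y = 0.580
Solving, x = 4.76 × 10^-3 mol, y = 1.89 × 10^-3 mol
mass of KCl = 4.76 × 10^-3 × 74.55 = 0.355 g

0.355 g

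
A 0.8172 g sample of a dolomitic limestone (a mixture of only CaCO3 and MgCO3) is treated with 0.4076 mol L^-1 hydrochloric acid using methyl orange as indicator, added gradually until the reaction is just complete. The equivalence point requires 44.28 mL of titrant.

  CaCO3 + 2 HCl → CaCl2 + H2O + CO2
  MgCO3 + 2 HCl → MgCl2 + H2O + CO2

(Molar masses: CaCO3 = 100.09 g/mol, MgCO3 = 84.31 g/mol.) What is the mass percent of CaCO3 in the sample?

43.75 %

n(HCl) = 0.04428 × 0.4076 = 0.01805 mol
Let x = n(CaCO3), y = n(MgCO3).
Titrant: 2x + 2y = 0.01805;  mass: 100.09x + 84.31y = 0.8172
Solving, x = 3.572 × 10^-3 mol, y = 5.452 × 10^-3 mol
mass of CaCO3 = 3.572 × 10^-3 × 100.09 = 0.3575 g
% CaCO3 = 0.3575 / 0.8172 × 100 = 43.75 %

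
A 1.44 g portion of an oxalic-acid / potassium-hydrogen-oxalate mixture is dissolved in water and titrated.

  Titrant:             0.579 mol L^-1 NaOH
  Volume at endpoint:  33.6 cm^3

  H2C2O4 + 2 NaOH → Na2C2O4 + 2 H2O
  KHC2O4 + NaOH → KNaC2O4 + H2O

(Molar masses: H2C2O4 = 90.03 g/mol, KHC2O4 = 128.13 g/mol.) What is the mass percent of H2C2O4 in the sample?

n(NaOH) = 0.0336 × 0.579 = 0.0195 mol
Let x = n(H2C2O4), y = n(KHC2O4).
Titrant: 2x + 1y = 0.0195;  mass: 90.03x + 128.13y = 1.44
Solving, x = 6.33 × 10^-3 mol, y = 6.79 × 10^-3 mol
mass of H2C2O4 = 6.33 × 10^-3 × 90.03 = 0.570 g
% H2C2O4 = 0.570 / 1.44 × 100 = 39.6 %

39.6 %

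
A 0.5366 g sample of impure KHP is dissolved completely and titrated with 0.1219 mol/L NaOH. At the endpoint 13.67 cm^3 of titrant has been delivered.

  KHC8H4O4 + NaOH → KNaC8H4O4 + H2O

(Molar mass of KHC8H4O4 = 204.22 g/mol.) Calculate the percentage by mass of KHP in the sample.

n(NaOH) = 0.01367 L × 0.1219 mol/L = 1.666 × 10^-3 mol
n(KHC8H4O4) = 1.666 × 10^-3 mol (1:1 ratio)
mass of KHC8H4O4 = 1.666 × 10^-3 × 204.22 g/mol = 0.3403 g
% KHC8H4O4 = 0.3403 / 0.5366 × 100 = 63.42 %

63.42 %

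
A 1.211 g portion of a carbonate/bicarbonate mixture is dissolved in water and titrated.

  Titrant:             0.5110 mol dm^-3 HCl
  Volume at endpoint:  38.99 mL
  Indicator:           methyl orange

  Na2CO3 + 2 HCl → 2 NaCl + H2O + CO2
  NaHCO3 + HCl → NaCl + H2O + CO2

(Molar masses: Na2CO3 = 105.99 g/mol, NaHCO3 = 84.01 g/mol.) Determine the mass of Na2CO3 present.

0.7908 g

n(HCl) = 0.03899 × 0.5110 = 0.01992 mol
Let x = n(Na2CO3), y = n(NaHCO3).
Titrant: 2x + 1y = 0.01992;  mass: 105.99x + 84.01y = 1.211
Solving, x = 7.461 × 10^-3 mol, y = 5.002 × 10^-3 mol
mass of Na2CO3 = 7.461 × 10^-3 × 105.99 = 0.7908 g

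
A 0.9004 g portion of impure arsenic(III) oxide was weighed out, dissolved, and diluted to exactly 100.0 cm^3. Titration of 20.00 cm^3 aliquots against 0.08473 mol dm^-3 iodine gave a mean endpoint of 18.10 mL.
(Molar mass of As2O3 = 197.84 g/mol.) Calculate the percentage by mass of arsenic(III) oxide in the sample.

84.24 %

As2O3 + 2 I2 + 2 H2O → As2O5 + 4 HI
n(I2) per titration = 0.01810 × 0.08473 = 1.534 × 10^-3 mol
From the 1:2 ratio, n(As2O3) in each aliquot = 1/2 × 1.534 × 10^-3 = 7.668 × 10^-4 mol
n(As2O3) in the whole flask = 7.668 × 10^-4 × 100.0/20.00 = 3.834 × 10^-3 mol
mass of As2O3 = 3.834 × 10^-3 × 197.84 = 0.7585 g
% As2O3 = 0.7585 / 0.9004 × 100 = 84.24 %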